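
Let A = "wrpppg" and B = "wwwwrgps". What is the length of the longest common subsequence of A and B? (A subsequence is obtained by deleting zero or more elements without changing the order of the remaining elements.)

Backtracking the LCS table gives one alignment: w (A1,B4) → r (A2,B5) → p (A3,B7).
So the longest common subsequence has length 3.

3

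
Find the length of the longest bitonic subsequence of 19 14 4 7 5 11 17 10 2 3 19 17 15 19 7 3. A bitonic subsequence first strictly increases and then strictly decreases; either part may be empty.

One longest bitonic subsequence is 4, 7, 11, 17, 19, 17, 15, 7, 3 (positions 3,4,6,7,11,12,13,15,16): it rises to 19 then falls. Length 9 is optimal.

9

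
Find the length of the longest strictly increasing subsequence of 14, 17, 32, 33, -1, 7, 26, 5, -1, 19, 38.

5

One longest increasing subsequence is 14, 17, 32, 33, 38 (positions 1,2,3,4,11), of length 5; no longer one exists.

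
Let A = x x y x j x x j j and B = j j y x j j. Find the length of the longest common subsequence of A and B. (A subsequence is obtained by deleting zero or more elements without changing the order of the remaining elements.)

4

Backtracking the LCS table gives one alignment: y (A3,B3) → x (A7,B4) → j (A8,B5) → j (A9,B6).
So the longest common subsequence has length 4.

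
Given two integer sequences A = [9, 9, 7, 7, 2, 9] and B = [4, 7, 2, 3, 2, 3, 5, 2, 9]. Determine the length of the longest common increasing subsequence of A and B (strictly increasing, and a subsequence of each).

2

For each value that appears in both, track the longest common increasing run ending there.
The best achievable length is 2; one witness is 7, 9 (A-positions 3,6, B-positions 2,9).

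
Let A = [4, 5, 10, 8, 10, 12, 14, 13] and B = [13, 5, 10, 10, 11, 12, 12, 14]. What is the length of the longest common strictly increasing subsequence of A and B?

For each value that appears in both, track the longest common increasing run ending there.
The best achievable length is 4; one witness is 5, 10, 12, 14 (A-positions 2,3,6,7, B-positions 2,3,6,8).

4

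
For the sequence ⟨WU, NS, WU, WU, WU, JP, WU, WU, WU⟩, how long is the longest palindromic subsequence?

7

One longest palindromic subsequence is WU WU WU JP WU WU WU (positions 1,3,4,6,7,8,9); it reads the same forward and backward, and the interval DP gives dp[1][9] = 7.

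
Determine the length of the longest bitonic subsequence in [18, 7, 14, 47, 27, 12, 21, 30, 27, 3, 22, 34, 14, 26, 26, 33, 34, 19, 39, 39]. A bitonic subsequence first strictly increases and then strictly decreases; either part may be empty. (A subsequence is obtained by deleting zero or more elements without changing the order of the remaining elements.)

One longest bitonic subsequence is 7, 14, 21, 22, 26, 33, 34, 19 (positions 2,3,7,11,14,16,17,18): it rises to 34 then falls. Length 8 is optimal.

8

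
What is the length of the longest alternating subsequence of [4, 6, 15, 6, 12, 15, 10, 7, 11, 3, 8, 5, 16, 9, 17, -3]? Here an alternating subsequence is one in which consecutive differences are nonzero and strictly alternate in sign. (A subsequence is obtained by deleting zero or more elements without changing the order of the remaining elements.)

A longest alternating subsequence is 4, 15, 6, 12, 10, 11, 3, 8, 5, 16, 9, 17, -3 (positions 1,3,4,5,7,9,10,11,12,13,14,15,16); its 12 consecutive differences strictly alternate in sign, and length 13 is optimal.

13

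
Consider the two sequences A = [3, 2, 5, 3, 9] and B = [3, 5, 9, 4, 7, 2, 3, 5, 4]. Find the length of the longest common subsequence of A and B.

3

Backtracking the LCS table gives one alignment: 3 (A1,B1) → 2 (A2,B6) → 5 (A3,B8).
So the longest common subsequence has length 3.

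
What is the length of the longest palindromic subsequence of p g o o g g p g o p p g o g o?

Using dp[i][j] = 2 + dp[i+1][j−1] if the ends match, else max(dp[i+1][j], dp[i][j−1]):
dp[1][15] = 9. A witness is oggpppggo at positions 3,5,6,7,10,11,12,14,15.

9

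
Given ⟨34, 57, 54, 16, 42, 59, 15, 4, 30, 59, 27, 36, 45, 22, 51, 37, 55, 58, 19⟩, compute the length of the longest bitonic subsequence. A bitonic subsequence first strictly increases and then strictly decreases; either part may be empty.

8

Let inc[i] be the LIS ending at i and dec[i] the longest strictly decreasing subsequence starting at i. inc = [1, 2, 2, 1, 2, 3, 1, 1, 2, 3, 2, 3, 4, 2, 5, 4, 6, 7, 2], dec = [5, 7, 6, 3, 5, 5, 2, 1, 4, 4, 3, 3, 3, 2, 3, 2, 2, 2, 1].
max_i inc[i]+dec[i]−1 = 8, with one witness 34, 57, 54, 42, 30, 27, 22, 19.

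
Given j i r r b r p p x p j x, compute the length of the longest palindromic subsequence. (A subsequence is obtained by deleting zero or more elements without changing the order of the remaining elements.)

5

One longest palindromic subsequence is jpxpj (positions 1,7,9,10,11); it reads the same forward and backward, and the interval DP gives dp[1][12] = 5.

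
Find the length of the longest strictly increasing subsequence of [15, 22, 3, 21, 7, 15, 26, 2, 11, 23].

Let dp[i] be the longest increasing subsequence ending at position i. Then dp = [1, 2, 1, 2, 2, 3, 4, 1, 3, 4].
The maximum is 4; one witness is 3, 7, 15, 26 at positions 3,5,6,7.

4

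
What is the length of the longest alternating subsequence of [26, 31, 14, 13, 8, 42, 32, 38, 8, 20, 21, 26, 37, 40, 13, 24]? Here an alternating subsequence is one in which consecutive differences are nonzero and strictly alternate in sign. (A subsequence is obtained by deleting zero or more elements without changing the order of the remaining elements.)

10

A longest alternating subsequence is 26, 31, 14, 42, 32, 38, 8, 20, 13, 24 (positions 1,2,3,6,7,8,9,10,15,16); its 9 consecutive differences strictly alternate in sign, and length 10 is optimal.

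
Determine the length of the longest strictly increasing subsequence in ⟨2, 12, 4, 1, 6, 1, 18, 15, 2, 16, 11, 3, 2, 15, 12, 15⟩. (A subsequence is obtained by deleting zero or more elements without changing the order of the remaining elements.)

6

Scanning left to right, the best length ending at each element is: 2→1, 12→2, 4→2, 1→1, 6→3, 1→1, 18→4, 15→4, 2→2, 16→5, 11→4, 3→3, 2→2, 15→5, 12→5, 15→6.
So the longest increasing subsequence has length 6, e.g. 2, 4, 6, 11, 12, 15.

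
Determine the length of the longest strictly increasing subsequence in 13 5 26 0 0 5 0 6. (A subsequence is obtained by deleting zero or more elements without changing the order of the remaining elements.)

3

One longest increasing subsequence is 0, 5, 6 (positions 4,6,8), of length 3; no longer one exists.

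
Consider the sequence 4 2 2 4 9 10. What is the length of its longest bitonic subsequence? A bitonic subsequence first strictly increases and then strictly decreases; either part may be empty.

One longest bitonic subsequence is 2, 4, 9, 10 (positions 2,4,5,6): it rises to 10 then falls. Length 4 is optimal.

4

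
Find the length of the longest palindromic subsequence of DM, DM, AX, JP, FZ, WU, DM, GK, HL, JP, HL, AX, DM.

Using dp[i][j] = 2 + dp[i+1][j−1] if the ends match, else max(dp[i+1][j], dp[i][j−1]):
dp[1][13] = 7. A witness is DM AX HL JP HL AX DM at positions 1,3,9,10,11,12,13.

7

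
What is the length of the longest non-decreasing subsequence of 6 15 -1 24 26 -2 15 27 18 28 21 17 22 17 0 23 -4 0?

7

Let dp[i] be the longest non-decreasing subsequence ending at position i. Then dp = [1, 2, 1, 3, 4, 1, 3, 5, 4, 6, 5, 4, 6, 5, 2, 7, 1, 3].
The maximum is 7; one witness is 6, 15, 15, 18, 21, 22, 23 at positions 1,2,7,9,11,13,16.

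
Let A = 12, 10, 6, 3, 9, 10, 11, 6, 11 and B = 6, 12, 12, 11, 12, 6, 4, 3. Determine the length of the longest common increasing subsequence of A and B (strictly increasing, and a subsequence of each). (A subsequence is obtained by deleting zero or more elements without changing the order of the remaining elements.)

A longest common strictly increasing subsequence is 6, 11 (length 2); it appears in order in both A and B, and no longer such subsequence exists.

2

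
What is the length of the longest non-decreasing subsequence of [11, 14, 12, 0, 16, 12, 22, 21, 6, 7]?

Scanning left to right, the best length ending at each element is: 11→1, 14→2, 12→2, 0→1, 16→3, 12→3, 22→4, 21→4, 6→2, 7→3.
So the longest non-decreasing subsequence has length 4, e.g. 11, 14, 16, 22.

4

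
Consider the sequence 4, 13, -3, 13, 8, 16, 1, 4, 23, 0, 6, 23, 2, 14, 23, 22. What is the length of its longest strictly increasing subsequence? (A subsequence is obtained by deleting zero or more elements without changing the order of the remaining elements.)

6

Let dp[i] be the longest increasing subsequence ending at position i. Then dp = [1, 2, 1, 2, 2, 3, 2, 3, 4, 2, 4, 5, 3, 5, 6, 6].
The maximum is 6; one witness is -3, 1, 4, 6, 14, 23 at positions 3,7,8,11,14,15.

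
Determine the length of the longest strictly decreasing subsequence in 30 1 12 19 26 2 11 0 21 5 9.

Let dp[i] be the longest decreasing subsequence ending at position i. Then dp = [1, 2, 2, 2, 2, 3, 3, 4, 3, 4, 4].
The maximum is 4; one witness is 30, 12, 2, 0 at positions 1,3,6,8.

4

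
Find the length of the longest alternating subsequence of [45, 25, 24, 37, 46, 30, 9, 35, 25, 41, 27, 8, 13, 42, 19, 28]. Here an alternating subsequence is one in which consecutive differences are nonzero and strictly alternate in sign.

A longest alternating subsequence is 45, 25, 37, 30, 35, 25, 41, 27, 42, 19, 28 (positions 1,2,4,6,8,9,10,11,14,15,16); its 10 consecutive differences strictly alternate in sign, and length 11 is optimal.

11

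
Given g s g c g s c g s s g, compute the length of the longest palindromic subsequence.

9

One longest palindromic subsequence is gsgcscgsg (positions 1,2,3,4,6,7,8,10,11); it reads the same forward and backward, and the interval DP gives dp[1][11] = 9.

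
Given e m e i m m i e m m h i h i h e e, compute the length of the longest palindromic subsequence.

11

One longest palindromic subsequence is eeimmemmiee (positions 1,3,4,5,6,8,9,10,14,16,17); it reads the same forward and backward, and the interval DP gives dp[1][17] = 11.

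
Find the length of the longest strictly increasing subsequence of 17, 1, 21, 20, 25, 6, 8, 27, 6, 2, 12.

Let dp[i] be the longest increasing subsequence ending at position i. Then dp = [1, 1, 2, 2, 3, 2, 3, 4, 2, 2, 4].
The maximum is 4; one witness is 17, 21, 25, 27 at positions 1,3,5,8.

4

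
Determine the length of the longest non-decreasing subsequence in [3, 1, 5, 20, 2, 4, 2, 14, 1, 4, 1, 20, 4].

5

Scanning left to right, the best length ending at each element is: 3→1, 1→1, 5→2, 20→3, 2→2, 4→3, 2→3, 14→4, 1→2, 4→4, 1→3, 20→5, 4→5.
So the longest non-decreasing subsequence has length 5, e.g. 1, 2, 4, 14, 20.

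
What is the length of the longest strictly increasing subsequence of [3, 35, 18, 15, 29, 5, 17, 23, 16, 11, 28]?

One longest increasing subsequence is 3, 15, 17, 23, 28 (positions 1,4,7,8,11), of length 5; no longer one exists.

5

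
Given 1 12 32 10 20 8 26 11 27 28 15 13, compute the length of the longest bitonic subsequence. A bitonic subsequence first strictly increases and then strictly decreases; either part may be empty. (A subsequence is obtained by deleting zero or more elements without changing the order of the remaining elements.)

Let inc[i] be the LIS ending at i and dec[i] the longest strictly decreasing subsequence starting at i. inc = [1, 2, 3, 2, 3, 2, 4, 3, 5, 6, 4, 4], dec = [1, 3, 4, 2, 3, 1, 3, 1, 3, 3, 2, 1].
max_i inc[i]+dec[i]−1 = 8, with one witness 1, 12, 20, 26, 27, 28, 15, 13.

8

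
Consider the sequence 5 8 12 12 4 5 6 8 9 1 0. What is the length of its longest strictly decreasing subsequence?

4

Scanning left to right, the best length ending at each element is: 5→1, 8→1, 12→1, 12→1, 4→2, 5→2, 6→2, 8→2, 9→2, 1→3, 0→4.
So the longest decreasing subsequence has length 4, e.g. 5, 4, 1, 0.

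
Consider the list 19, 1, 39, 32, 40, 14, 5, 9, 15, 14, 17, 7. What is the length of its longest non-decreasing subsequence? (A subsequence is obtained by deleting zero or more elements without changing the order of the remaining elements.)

5

Scanning left to right, the best length ending at each element is: 19→1, 1→1, 39→2, 32→2, 40→3, 14→2, 5→2, 9→3, 15→4, 14→4, 17→5, 7→3.
So the longest non-decreasing subsequence has length 5, e.g. 1, 5, 9, 15, 17.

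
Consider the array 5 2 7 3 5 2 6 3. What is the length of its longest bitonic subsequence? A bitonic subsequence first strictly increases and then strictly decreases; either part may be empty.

5

One longest bitonic subsequence is 2, 3, 5, 6, 3 (positions 2,4,5,7,8): it rises to 6 then falls. Length 5 is optimal.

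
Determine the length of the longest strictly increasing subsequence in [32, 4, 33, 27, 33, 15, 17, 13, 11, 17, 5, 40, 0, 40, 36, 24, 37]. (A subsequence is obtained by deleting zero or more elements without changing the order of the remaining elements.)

Let dp[i] be the longest increasing subsequence ending at position i. Then dp = [1, 1, 2, 2, 3, 2, 3, 2, 2, 3, 2, 4, 1, 4, 4, 4, 5].
The maximum is 5; one witness is 4, 27, 33, 36, 37 at positions 2,4,5,15,17.

5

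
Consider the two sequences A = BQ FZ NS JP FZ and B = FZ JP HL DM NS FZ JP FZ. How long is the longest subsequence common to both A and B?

Backtracking the LCS table gives one alignment: FZ (A2,B1) → NS (A3,B5) → JP (A4,B7) → FZ (A5,B8).
So the longest common subsequence has length 4.

4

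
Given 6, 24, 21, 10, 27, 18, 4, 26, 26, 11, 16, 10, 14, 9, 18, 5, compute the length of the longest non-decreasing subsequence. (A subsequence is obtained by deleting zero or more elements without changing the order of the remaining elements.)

Let dp[i] be the longest non-decreasing subsequence ending at position i. Then dp = [1, 2, 2, 2, 3, 3, 1, 4, 5, 3, 4, 3, 4, 2, 5, 2].
The maximum is 5; one witness is 6, 10, 18, 26, 26 at positions 1,4,6,8,9.

5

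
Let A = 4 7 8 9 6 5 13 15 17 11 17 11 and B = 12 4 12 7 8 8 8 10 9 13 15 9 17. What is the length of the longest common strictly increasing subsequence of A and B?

For each value that appears in both, track the longest common increasing run ending there.
The best achievable length is 7; one witness is 4, 7, 8, 9, 13, 15, 17 (A-positions 1,2,3,4,7,8,9, B-positions 2,4,5,9,10,11,13).

7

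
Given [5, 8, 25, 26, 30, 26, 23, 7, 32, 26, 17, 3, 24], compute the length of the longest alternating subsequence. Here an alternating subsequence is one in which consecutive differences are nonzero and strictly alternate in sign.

A longest alternating subsequence is 5, 30, 26, 32, 17, 24 (positions 1,5,6,9,11,13); its 5 consecutive differences strictly alternate in sign, and length 6 is optimal.

6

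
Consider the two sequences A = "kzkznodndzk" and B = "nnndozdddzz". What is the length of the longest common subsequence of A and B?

A longest common subsequence is noddz (length 5); the LCS DP confirms no longer common subsequence exists.

5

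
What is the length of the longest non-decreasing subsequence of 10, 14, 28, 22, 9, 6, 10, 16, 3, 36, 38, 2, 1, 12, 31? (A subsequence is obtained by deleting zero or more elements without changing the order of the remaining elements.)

Let dp[i] be the longest non-decreasing subsequence ending at position i. Then dp = [1, 2, 3, 3, 1, 1, 2, 3, 1, 4, 5, 1, 1, 3, 4].
The maximum is 5; one witness is 10, 14, 28, 36, 38 at positions 1,2,3,10,11.

5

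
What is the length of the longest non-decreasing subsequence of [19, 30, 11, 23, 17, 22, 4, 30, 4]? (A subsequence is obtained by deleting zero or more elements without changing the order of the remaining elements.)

One longest non-decreasing subsequence is 11, 17, 22, 30 (positions 3,5,6,8), of length 4; no longer one exists.

4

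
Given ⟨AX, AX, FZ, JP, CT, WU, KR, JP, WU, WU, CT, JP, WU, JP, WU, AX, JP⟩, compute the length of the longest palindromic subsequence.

Using dp[i][j] = 2 + dp[i+1][j−1] if the ends match, else max(dp[i+1][j], dp[i][j−1]):
dp[1][17] = 10. A witness is AX JP WU JP WU WU JP WU JP AX at positions 2,4,6,8,9,10,12,13,14,16.

10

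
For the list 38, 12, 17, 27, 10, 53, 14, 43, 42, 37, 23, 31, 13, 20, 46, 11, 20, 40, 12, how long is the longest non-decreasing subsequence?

Scanning left to right, the best length ending at each element is: 38→1, 12→1, 17→2, 27→3, 10→1, 53→4, 14→2, 43→4, 42→4, 37→4, 23→3, 31→4, 13→2, 20→3, 46→5, 11→2, 20→4, 40→5, 12→3.
So the longest non-decreasing subsequence has length 5, e.g. 12, 17, 27, 43, 46.

5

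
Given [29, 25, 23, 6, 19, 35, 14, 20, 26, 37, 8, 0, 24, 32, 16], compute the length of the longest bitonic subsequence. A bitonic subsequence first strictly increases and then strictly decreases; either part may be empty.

One longest bitonic subsequence is 29, 25, 23, 19, 14, 8, 0 (positions 1,2,3,5,7,11,12): it rises to 29 then falls. Length 7 is optimal.

7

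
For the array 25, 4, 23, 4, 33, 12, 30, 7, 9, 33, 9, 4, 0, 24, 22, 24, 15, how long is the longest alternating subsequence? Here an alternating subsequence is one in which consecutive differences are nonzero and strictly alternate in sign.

14

A longest alternating subsequence is 25, 4, 23, 4, 33, 12, 30, 7, 33, 9, 24, 22, 24, 15 (positions 1,2,3,4,5,6,7,8,10,11,14,15,16,17); its 13 consecutive differences strictly alternate in sign, and length 14 is optimal.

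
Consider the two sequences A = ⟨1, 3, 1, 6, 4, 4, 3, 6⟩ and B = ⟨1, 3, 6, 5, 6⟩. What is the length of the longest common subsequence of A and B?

A longest common subsequence is 1, 3, 6, 6 (length 4); the LCS DP confirms no longer common subsequence exists.

4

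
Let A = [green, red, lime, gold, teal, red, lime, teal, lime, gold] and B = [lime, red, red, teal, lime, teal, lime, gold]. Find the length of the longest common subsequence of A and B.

Backtracking the LCS table gives one alignment: red (A2,B3) → teal (A5,B4) → lime (A7,B5) → teal (A8,B6) → lime (A9,B7) → gold (A10,B8).
So the longest common subsequence has length 6.

6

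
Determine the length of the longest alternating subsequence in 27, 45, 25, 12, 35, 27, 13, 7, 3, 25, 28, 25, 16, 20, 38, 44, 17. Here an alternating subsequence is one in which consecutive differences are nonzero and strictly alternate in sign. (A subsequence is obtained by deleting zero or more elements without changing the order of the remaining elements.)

9

Track the best alternating length ending on an up-step vs a down-step at each position: up/down = 1/1, 2/1, 1/3, 1/3, 4/3, 4/5, 4/5, 1/5, 1/5, 6/5, 6/5, 6/7, 6/7, 8/7, 8/3, 8/3, 8/9.
The maximum over both is 9; one such subsequence is 27, 45, 25, 35, 13, 25, 16, 20, 17.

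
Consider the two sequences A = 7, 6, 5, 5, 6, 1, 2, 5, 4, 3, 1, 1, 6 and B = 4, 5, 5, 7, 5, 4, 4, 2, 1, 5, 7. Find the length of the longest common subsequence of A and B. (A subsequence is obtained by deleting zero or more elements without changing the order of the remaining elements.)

5

A longest common subsequence is 5, 5, 5, 4, 1 (length 5); the LCS DP confirms no longer common subsequence exists.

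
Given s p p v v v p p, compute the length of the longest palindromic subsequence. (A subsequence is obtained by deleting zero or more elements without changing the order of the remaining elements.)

Using dp[i][j] = 2 + dp[i+1][j−1] if the ends match, else max(dp[i+1][j], dp[i][j−1]):
dp[1][8] = 7. A witness is ppvvvpp at positions 2,3,4,5,6,7,8.

7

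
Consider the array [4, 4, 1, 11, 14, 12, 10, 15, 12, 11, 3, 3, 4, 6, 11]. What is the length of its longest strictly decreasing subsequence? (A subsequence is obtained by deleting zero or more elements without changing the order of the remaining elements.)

Let dp[i] be the longest decreasing subsequence ending at position i. Then dp = [1, 1, 2, 1, 1, 2, 3, 1, 2, 3, 4, 4, 4, 4, 3].
The maximum is 4; one witness is 14, 12, 10, 3 at positions 5,6,7,11.

4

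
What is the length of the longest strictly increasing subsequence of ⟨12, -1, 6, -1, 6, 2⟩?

2

Let dp[i] be the longest increasing subsequence ending at position i. Then dp = [1, 1, 2, 1, 2, 2].
The maximum is 2; one witness is -1, 6 at positions 2,3.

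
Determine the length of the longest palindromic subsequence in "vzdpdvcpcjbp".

5

One longest palindromic subsequence is pcpcp (positions 4,7,8,9,12); it reads the same forward and backward, and the interval DP gives dp[1][12] = 5.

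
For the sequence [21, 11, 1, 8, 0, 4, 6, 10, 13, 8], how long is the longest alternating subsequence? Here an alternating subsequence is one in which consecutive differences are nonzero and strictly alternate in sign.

6

A longest alternating subsequence is 21, 1, 8, 0, 10, 8 (positions 1,3,4,5,8,10); its 5 consecutive differences strictly alternate in sign, and length 6 is optimal.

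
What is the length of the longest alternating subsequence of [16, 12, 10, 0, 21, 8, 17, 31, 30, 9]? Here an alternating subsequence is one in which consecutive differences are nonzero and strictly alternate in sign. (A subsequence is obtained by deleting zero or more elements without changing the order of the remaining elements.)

Track the best alternating length ending on an up-step vs a down-step at each position: up/down = 1/1, 1/2, 1/2, 1/2, 3/1, 3/4, 5/4, 5/1, 5/6, 5/6.
The maximum over both is 6; one such subsequence is 16, 12, 21, 8, 31, 30.

6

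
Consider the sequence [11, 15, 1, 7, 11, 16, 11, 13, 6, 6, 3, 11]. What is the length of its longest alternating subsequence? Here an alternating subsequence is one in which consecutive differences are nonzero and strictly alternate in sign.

A longest alternating subsequence is 11, 15, 1, 16, 11, 13, 6, 11 (positions 1,2,3,6,7,8,9,12); its 7 consecutive differences strictly alternate in sign, and length 8 is optimal.

8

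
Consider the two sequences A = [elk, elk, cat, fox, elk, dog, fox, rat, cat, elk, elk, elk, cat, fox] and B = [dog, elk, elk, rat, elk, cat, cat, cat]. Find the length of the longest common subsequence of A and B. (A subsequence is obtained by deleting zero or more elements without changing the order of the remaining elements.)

A longest common subsequence is elk, elk, cat, cat, cat (length 5); the LCS DP confirms no longer common subsequence exists.

5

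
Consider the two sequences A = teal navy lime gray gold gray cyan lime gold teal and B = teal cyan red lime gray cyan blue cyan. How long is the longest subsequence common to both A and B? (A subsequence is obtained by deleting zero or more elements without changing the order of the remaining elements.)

4

Backtracking the LCS table gives one alignment: teal (A1,B1) → lime (A3,B4) → gray (A4,B5) → cyan (A7,B8).
So the longest common subsequence has length 4.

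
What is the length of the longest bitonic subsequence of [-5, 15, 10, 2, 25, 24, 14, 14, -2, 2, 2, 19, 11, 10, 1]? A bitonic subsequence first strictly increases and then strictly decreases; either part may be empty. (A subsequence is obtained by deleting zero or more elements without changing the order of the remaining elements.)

One longest bitonic subsequence is -5, 15, 25, 24, 19, 11, 10, 1 (positions 1,2,5,6,12,13,14,15): it rises to 25 then falls. Length 8 is optimal.

8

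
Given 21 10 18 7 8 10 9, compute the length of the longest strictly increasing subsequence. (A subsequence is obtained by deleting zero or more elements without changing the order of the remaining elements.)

3

Let dp[i] be the longest increasing subsequence ending at position i. Then dp = [1, 1, 2, 1, 2, 3, 3].
The maximum is 3; one witness is 7, 8, 10 at positions 4,5,6.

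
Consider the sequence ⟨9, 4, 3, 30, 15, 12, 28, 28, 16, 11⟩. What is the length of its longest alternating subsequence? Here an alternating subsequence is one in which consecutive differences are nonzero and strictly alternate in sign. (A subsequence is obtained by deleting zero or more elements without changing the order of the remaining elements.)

Track the best alternating length ending on an up-step vs a down-step at each position: up/down = 1/1, 1/2, 1/2, 3/1, 3/4, 3/4, 5/4, 5/4, 5/6, 3/6.
The maximum over both is 6; one such subsequence is 9, 4, 30, 15, 28, 16.

6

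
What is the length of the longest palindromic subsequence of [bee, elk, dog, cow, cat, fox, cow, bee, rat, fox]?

5

Using dp[i][j] = 2 + dp[i+1][j−1] if the ends match, else max(dp[i+1][j], dp[i][j−1]):
dp[1][10] = 5. A witness is bee cow fox cow bee at positions 1,4,6,7,8.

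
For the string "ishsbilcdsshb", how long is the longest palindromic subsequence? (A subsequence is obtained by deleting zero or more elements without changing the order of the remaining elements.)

5

One longest palindromic subsequence is hsssh (positions 3,4,10,11,12); it reads the same forward and backward, and the interval DP gives dp[1][13] = 5.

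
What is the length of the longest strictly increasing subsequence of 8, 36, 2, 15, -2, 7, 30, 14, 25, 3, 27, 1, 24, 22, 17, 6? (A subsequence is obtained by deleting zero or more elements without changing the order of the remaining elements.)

Scanning left to right, the best length ending at each element is: 8→1, 36→2, 2→1, 15→2, -2→1, 7→2, 30→3, 14→3, 25→4, 3→2, 27→5, 1→2, 24→4, 22→4, 17→4, 6→3.
So the longest increasing subsequence has length 5, e.g. 2, 7, 14, 25, 27.

5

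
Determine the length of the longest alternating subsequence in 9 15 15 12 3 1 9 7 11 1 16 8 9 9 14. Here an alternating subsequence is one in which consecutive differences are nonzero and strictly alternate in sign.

Track the best alternating length ending on an up-step vs a down-step at each position: up/down = 1/1, 2/1, 2/1, 2/3, 1/3, 1/3, 4/3, 4/5, 6/3, 1/7, 8/1, 8/9, 10/9, 10/9, 10/9.
The maximum over both is 10; one such subsequence is 9, 15, 3, 9, 7, 11, 1, 16, 8, 9.

10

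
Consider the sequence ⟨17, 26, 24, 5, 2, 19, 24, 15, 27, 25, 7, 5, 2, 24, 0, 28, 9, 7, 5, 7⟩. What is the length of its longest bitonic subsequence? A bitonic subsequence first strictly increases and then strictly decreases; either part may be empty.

9

One longest bitonic subsequence is 17, 26, 24, 19, 15, 7, 5, 2, 0 (positions 1,2,3,6,8,11,12,13,15): it rises to 26 then falls. Length 9 is optimal.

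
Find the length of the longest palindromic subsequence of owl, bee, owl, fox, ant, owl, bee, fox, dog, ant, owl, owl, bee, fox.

Using dp[i][j] = 2 + dp[i+1][j−1] if the ends match, else max(dp[i+1][j], dp[i][j−1]):
dp[1][14] = 7. A witness is bee owl owl ant owl owl bee at positions 2,3,6,10,11,12,13.

7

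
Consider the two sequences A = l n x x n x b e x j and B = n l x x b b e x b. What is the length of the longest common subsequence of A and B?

A longest common subsequence is lxxbex (length 6); the LCS DP confirms no longer common subsequence exists.

6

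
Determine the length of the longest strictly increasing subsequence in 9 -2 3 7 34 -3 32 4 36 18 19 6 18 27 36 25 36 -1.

7

Let dp[i] be the longest increasing subsequence ending at position i. Then dp = [1, 1, 2, 3, 4, 1, 4, 3, 5, 4, 5, 4, 5, 6, 7, 6, 7, 2].
The maximum is 7; one witness is -2, 3, 7, 18, 19, 27, 36 at positions 2,3,4,10,11,14,15.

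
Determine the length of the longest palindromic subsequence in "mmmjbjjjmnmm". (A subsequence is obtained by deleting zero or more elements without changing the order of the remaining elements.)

One longest palindromic subsequence is mmmjjjjmmm (positions 1,2,3,4,6,7,8,9,11,12); it reads the same forward and backward, and the interval DP gives dp[1][12] = 10.

10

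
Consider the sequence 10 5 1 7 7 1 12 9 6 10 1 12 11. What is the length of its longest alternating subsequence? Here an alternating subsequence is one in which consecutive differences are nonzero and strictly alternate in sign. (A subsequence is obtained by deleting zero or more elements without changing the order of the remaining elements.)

Track the best alternating length ending on an up-step vs a down-step at each position: up/down = 1/1, 1/2, 1/2, 3/2, 3/2, 1/4, 5/1, 5/6, 5/6, 7/6, 1/8, 9/1, 9/10.
The maximum over both is 10; one such subsequence is 10, 5, 7, 1, 12, 9, 10, 1, 12, 11.

10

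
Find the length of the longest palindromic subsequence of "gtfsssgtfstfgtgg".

Using dp[i][j] = 2 + dp[i+1][j−1] if the ends match, else max(dp[i+1][j], dp[i][j−1]):
dp[1][16] = 10. A witness is gtfssssftg at positions 1,2,3,4,5,6,10,12,14,16.

10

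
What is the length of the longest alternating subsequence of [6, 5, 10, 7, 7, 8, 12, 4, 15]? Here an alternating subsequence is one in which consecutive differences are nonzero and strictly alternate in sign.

A longest alternating subsequence is 6, 5, 10, 7, 8, 4, 15 (positions 1,2,3,4,6,8,9); its 6 consecutive differences strictly alternate in sign, and length 7 is optimal.

7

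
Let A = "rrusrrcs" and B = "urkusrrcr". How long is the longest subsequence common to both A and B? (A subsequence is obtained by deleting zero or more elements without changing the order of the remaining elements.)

Backtracking the LCS table gives one alignment: r (A1,B2) → u (A3,B4) → s (A4,B5) → r (A5,B6) → r (A6,B7) → c (A7,B8).
So the longest common subsequence has length 6.

6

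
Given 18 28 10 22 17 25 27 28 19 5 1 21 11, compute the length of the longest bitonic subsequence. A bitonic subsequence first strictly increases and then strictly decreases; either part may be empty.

8

One longest bitonic subsequence is 18, 22, 25, 27, 28, 19, 5, 1 (positions 1,4,6,7,8,9,10,11): it rises to 28 then falls. Length 8 is optimal.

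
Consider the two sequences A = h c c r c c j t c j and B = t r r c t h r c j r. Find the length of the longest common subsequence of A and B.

Backtracking the LCS table gives one alignment: r (A4,B3) → c (A6,B4) → t (A8,B5) → c (A9,B8) → j (A10,B9).
So the longest common subsequence has length 5.

5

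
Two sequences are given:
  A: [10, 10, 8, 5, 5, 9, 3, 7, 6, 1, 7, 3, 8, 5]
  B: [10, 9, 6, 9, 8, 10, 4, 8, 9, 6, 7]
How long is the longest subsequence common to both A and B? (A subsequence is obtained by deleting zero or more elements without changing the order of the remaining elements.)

A longest common subsequence is 10, 10, 8, 9, 6, 7 (length 6); the LCS DP confirms no longer common subsequence exists.

6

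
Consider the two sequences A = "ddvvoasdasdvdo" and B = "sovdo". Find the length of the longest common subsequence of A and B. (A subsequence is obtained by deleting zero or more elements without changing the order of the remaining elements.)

4

A longest common subsequence is ovdo (length 4); the LCS DP confirms no longer common subsequence exists.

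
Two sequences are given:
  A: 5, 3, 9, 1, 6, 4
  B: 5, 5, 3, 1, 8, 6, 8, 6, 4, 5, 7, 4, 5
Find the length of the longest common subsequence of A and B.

Backtracking the LCS table gives one alignment: 5 (A1,B2) → 3 (A2,B3) → 1 (A4,B4) → 6 (A5,B8) → 4 (A6,B12).
So the longest common subsequence has length 5.

5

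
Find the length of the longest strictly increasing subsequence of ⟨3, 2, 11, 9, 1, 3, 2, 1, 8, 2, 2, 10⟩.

One longest increasing subsequence is 2, 3, 8, 10 (positions 2,6,9,12), of length 4; no longer one exists.

4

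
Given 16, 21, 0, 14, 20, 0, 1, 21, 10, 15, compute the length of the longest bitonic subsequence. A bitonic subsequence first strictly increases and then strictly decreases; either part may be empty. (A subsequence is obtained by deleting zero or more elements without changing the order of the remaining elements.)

One longest bitonic subsequence is 0, 14, 20, 21, 15 (positions 3,4,5,8,10): it rises to 21 then falls. Length 5 is optimal.

5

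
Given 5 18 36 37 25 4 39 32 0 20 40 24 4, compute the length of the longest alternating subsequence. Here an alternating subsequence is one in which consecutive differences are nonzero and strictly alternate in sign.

7

A longest alternating subsequence is 5, 36, 25, 39, 32, 40, 24 (positions 1,3,5,7,8,11,12); its 6 consecutive differences strictly alternate in sign, and length 7 is optimal.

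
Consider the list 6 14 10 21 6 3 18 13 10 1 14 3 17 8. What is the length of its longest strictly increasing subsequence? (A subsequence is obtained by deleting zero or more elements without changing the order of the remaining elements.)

Let dp[i] be the longest increasing subsequence ending at position i. Then dp = [1, 2, 2, 3, 1, 1, 3, 3, 2, 1, 4, 2, 5, 3].
The maximum is 5; one witness is 6, 10, 13, 14, 17 at positions 1,3,8,11,13.

5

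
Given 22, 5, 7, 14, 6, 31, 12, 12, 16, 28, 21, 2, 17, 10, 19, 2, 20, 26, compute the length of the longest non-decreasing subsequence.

Let dp[i] be the longest non-decreasing subsequence ending at position i. Then dp = [1, 1, 2, 3, 2, 4, 3, 4, 5, 6, 6, 1, 6, 3, 7, 2, 8, 9].
The maximum is 9; one witness is 5, 7, 12, 12, 16, 17, 19, 20, 26 at positions 2,3,7,8,9,13,15,17,18.

9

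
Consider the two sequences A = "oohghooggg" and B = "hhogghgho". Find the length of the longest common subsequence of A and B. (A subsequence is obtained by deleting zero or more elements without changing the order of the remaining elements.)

A longest common subsequence is hhoggg (length 6); the LCS DP confirms no longer common subsequence exists.

6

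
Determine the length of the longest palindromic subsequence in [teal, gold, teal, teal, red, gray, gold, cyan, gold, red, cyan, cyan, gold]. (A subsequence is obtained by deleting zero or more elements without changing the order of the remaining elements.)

7

One longest palindromic subsequence is gold red gold cyan gold red gold (positions 2,5,7,8,9,10,13); it reads the same forward and backward, and the interval DP gives dp[1][13] = 7.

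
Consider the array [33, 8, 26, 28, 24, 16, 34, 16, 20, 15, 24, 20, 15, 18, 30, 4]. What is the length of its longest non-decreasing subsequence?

6

One longest non-decreasing subsequence is 8, 16, 16, 20, 24, 30 (positions 2,6,8,9,11,15), of length 6; no longer one exists.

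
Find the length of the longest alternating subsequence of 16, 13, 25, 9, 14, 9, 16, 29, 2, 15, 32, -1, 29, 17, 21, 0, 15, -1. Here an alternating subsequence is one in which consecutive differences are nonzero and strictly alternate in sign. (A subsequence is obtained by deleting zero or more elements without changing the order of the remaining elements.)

A longest alternating subsequence is 16, 13, 25, 9, 14, 9, 16, 2, 15, -1, 29, 17, 21, 0, 15, -1 (positions 1,2,3,4,5,6,7,9,10,12,13,14,15,16,17,18); its 15 consecutive differences strictly alternate in sign, and length 16 is optimal.

16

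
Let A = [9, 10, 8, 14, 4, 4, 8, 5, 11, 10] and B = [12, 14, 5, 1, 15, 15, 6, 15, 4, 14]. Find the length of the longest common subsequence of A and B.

A longest common subsequence is 14, 4 (length 2); the LCS DP confirms no longer common subsequence exists.

2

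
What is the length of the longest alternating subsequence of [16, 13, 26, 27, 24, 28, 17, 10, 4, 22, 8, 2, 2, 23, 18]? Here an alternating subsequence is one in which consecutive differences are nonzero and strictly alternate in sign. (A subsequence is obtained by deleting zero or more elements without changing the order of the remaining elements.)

Track the best alternating length ending on an up-step vs a down-step at each position: up/down = 1/1, 1/2, 3/1, 3/1, 3/4, 5/1, 3/6, 1/6, 1/6, 7/6, 7/8, 1/8, 1/8, 9/6, 9/10.
The maximum over both is 10; one such subsequence is 16, 13, 26, 24, 28, 17, 22, 8, 23, 18.

10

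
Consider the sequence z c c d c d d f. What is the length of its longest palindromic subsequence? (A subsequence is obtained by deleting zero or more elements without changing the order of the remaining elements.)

3

Using dp[i][j] = 2 + dp[i+1][j−1] if the ends match, else max(dp[i+1][j], dp[i][j−1]):
dp[1][8] = 3. A witness is ddd at positions 4,6,7.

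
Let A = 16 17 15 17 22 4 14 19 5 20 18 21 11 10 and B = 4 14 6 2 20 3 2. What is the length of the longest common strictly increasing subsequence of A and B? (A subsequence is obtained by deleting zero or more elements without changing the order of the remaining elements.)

A longest common strictly increasing subsequence is 4, 14, 20 (length 3); it appears in order in both A and B, and no longer such subsequence exists.

3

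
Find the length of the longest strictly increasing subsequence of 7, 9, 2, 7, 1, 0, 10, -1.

3

Let dp[i] be the longest increasing subsequence ending at position i. Then dp = [1, 2, 1, 2, 1, 1, 3, 1].
The maximum is 3; one witness is 7, 9, 10 at positions 1,2,7.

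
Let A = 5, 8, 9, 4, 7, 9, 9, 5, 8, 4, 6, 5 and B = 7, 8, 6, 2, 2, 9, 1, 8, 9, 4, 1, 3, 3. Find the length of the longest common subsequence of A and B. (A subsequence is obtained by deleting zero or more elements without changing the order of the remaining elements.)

A longest common subsequence is 8, 9, 9, 4 (length 4); the LCS DP confirms no longer common subsequence exists.

4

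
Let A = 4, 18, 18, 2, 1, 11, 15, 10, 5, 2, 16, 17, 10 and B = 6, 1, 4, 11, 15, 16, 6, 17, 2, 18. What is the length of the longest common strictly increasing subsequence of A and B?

5

A longest common strictly increasing subsequence is 1, 11, 15, 16, 17 (length 5); it appears in order in both A and B, and no longer such subsequence exists.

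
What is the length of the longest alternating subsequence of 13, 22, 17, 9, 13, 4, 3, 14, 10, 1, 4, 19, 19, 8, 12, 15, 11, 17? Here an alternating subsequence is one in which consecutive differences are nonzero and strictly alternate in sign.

12

Track the best alternating length ending on an up-step vs a down-step at each position: up/down = 1/1, 2/1, 2/3, 1/3, 4/3, 1/5, 1/5, 6/3, 6/7, 1/7, 8/7, 8/3, 8/3, 8/9, 10/9, 10/9, 10/11, 12/9.
The maximum over both is 12; one such subsequence is 13, 22, 9, 13, 4, 14, 10, 19, 8, 12, 11, 17.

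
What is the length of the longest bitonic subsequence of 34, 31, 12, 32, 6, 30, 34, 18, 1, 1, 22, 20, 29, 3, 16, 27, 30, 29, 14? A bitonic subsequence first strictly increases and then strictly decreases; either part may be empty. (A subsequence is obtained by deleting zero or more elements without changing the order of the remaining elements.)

One longest bitonic subsequence is 34, 32, 30, 22, 20, 16, 14 (positions 1,4,6,11,12,15,19): it rises to 34 then falls. Length 7 is optimal.

7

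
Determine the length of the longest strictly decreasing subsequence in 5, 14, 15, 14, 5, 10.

3

Scanning left to right, the best length ending at each element is: 5→1, 14→1, 15→1, 14→2, 5→3, 10→3.
So the longest decreasing subsequence has length 3, e.g. 15, 14, 5.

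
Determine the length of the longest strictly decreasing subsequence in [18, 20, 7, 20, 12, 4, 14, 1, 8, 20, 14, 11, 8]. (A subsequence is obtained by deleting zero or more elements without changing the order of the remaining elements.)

Let dp[i] be the longest decreasing subsequence ending at position i. Then dp = [1, 1, 2, 1, 2, 3, 2, 4, 3, 1, 2, 3, 4].
The maximum is 4; one witness is 18, 7, 4, 1 at positions 1,3,6,8.

4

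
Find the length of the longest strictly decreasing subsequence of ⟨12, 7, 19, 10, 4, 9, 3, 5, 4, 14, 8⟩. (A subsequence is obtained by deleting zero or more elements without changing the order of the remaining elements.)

5

One longest decreasing subsequence is 12, 10, 9, 5, 4 (positions 1,4,6,8,9), of length 5; no longer one exists.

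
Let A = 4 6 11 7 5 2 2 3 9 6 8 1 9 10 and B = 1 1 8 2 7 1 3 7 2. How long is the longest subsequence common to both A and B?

2

Backtracking the LCS table gives one alignment: 7 (A4,B8) → 2 (A7,B9).
So the longest common subsequence has length 2.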